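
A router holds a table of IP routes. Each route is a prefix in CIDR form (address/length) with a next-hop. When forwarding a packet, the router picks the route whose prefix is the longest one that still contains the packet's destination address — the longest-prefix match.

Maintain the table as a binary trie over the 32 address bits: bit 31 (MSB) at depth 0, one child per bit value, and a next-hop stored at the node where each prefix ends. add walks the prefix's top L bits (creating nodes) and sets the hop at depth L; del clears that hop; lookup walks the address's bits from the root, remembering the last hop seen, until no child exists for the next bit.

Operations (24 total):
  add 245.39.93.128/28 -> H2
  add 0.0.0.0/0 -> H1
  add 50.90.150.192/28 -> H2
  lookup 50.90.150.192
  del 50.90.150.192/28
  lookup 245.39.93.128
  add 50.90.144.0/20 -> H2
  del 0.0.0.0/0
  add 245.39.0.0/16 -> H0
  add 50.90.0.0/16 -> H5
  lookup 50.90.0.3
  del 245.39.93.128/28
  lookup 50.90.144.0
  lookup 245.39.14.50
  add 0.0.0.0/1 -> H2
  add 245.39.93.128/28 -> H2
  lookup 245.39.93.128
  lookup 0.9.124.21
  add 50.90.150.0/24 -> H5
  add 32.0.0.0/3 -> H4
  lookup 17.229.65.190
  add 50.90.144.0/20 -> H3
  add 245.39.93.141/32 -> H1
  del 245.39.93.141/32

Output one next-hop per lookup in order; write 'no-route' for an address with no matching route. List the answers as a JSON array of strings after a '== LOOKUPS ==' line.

Trace:
  + 245.39.93.128/28 (H2) depth=28
  + 0.0.0.0/0 (H1) depth=0
  + 50.90.150.192/28 (H2) depth=28
  ? 50.90.150.192  path d0:H1→d1:-→d2:-→d3:-→d4:-→d5:-→d6:-→d7:-→d8:-→d9:-→d10:-→d11:-→d12:-→d13:-→d14:-→d15:-→d16:-→d17:-→d18:-→d19:-→d20:-→d21:-→d22:-→d23:-→d24:-→d25:-→d26:-→d27:-→d28:H2  best=H2
  del 50.90.150.192/28 (clear depth 28)
  ? 245.39.93.128  path d0:H1→d1:-→d2:-→d3:-→d4:-→d5:-→d6:-→d7:-→d8:-→d9:-→d10:-→d11:-→d12:-→d13:-→d14:-→d15:-→d16:-→d17:-→d18:-→d19:-→d20:-→d21:-→d22:-→d23:-→d24:-→d25:-→d26:-→d27:-→d28:H2  best=H2
  + 50.90.144.0/20 (H2) depth=20
  del 0.0.0.0/0 (clear depth 0)
  + 245.39.0.0/16 (H0) depth=16
  + 50.90.0.0/16 (H5) depth=16
  ? 50.90.0.3  path d0:-→d1:-→d2:-→d3:-→d4:-→d5:-→d6:-→d7:-→d8:-→d9:-→d10:-→d11:-→d12:-→d13:-→d14:-→d15:-→d16:H5  best=H5
  del 245.39.93.128/28 (clear depth 28)
  ? 50.90.144.0  path d0:-→d1:-→d2:-→d3:-→d4:-→d5:-→d6:-→d7:-→d8:-→d9:-→d10:-→d11:-→d12:-→d13:-→d14:-→d15:-→d16:H5→d17:-→d18:-→d19:-→d20:H2→d21:-  best=H2
  ? 245.39.14.50  path d0:-→d1:-→d2:-→d3:-→d4:-→d5:-→d6:-→d7:-→d8:-→d9:-→d10:-→d11:-→d12:-→d13:-→d14:-→d15:-→d16:H0→d17:-  best=H0
  + 0.0.0.0/1 (H2) depth=1
  + 245.39.93.128/28 (H2) depth=28
  ? 245.39.93.128  path d0:-→d1:-→d2:-→d3:-→d4:-→d5:-→d6:-→d7:-→d8:-→d9:-→d10:-→d11:-→d12:-→d13:-→d14:-→d15:-→d16:H0→d17:-→d18:-→d19:-→d20:-→d21:-→d22:-→d23:-→d24:-→d25:-→d26:-→d27:-→d28:H2  best=H2
  ? 0.9.124.21  path d0:-→d1:H2→d2:-  best=H2
  + 50.90.150.0/24 (H5) depth=24
  + 32.0.0.0/3 (H4) depth=3
  ? 17.229.65.190  path d0:-→d1:H2→d2:-  best=H2
  + 50.90.144.0/20 (H3) depth=20
  + 245.39.93.141/32 (H1) depth=32
  del 245.39.93.141/32 (clear depth 32)

== LOOKUPS ==
["H2","H2","H5","H2","H0","H2","H2","H2"]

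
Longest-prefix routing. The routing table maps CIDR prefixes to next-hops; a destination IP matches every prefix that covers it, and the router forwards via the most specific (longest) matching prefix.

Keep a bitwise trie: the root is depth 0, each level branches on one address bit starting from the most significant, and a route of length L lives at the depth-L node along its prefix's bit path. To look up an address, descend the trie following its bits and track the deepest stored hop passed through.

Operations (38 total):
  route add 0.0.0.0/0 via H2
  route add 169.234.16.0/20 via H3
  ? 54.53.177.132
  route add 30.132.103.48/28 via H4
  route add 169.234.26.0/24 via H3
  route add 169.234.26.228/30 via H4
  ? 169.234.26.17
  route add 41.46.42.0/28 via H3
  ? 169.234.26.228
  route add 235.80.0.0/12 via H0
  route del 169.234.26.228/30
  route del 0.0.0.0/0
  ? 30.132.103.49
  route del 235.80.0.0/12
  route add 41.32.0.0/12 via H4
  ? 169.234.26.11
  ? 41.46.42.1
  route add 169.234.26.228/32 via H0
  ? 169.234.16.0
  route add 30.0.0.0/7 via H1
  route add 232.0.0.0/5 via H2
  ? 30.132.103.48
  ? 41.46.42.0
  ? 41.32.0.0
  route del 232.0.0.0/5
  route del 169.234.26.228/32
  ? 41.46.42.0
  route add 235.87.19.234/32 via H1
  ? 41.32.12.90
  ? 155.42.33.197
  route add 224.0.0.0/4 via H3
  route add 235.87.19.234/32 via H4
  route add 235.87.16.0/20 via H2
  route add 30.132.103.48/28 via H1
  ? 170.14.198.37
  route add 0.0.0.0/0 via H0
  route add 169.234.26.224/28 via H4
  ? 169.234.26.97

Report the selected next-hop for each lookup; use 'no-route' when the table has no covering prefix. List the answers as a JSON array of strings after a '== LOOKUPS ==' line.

Process each operation:
  add 0.0.0.0/0 -> H2 at depth 0
  add 169.234.16.0/20 -> H3 at depth 20
  Q 54.53.177.132: descend ε ; hops seen [H2] ; pick H2
  add 30.132.103.48/28 -> H4 at depth 28
  add 169.234.26.0/24 -> H3 at depth 24
  add 169.234.26.228/30 -> H4 at depth 30
  Q 169.234.26.17: descend 101010011110101000011010 ; hops seen [H2,H3,H3] ; pick H3
  add 41.46.42.0/28 -> H3 at depth 28
  Q 169.234.26.228: descend 101010011110101000011010111001 ; hops seen [H2,H3,H3,H4] ; pick H4
  add 235.80.0.0/12 -> H0 at depth 12
  del 169.234.26.228/30 (clear depth 30)
  del 0.0.0.0/0 (clear depth 0)
  Q 30.132.103.49: descend 0001111010000100011001110011 ; hops seen [H4] ; pick H4
  del 235.80.0.0/12 (clear depth 12)
  add 41.32.0.0/12 -> H4 at depth 12
  Q 169.234.26.11: descend 101010011110101000011010 ; hops seen [H3,H3] ; pick H3
  Q 41.46.42.1: descend 0010100100101110001010100000 ; hops seen [H4,H3] ; pick H3
  add 169.234.26.228/32 -> H0 at depth 32
  Q 169.234.16.0: descend 10101001111010100001 ; hops seen [H3] ; pick H3
  add 30.0.0.0/7 -> H1 at depth 7
  add 232.0.0.0/5 -> H2 at depth 5
  Q 30.132.103.48: descend 0001111010000100011001110011 ; hops seen [H1,H4] ; pick H4
  Q 41.46.42.0: descend 0010100100101110001010100000 ; hops seen [H4,H3] ; pick H3
  Q 41.32.0.0: descend 001010010010 ; hops seen [H4] ; pick H4
  del 232.0.0.0/5 (clear depth 5)
  del 169.234.26.228/32 (clear depth 32)
  Q 41.46.42.0: descend 0010100100101110001010100000 ; hops seen [H4,H3] ; pick H3
  add 235.87.19.234/32 -> H1 at depth 32
  Q 41.32.12.90: descend 001010010010 ; hops seen [H4] ; pick H4
  Q 155.42.33.197: descend 10 ; hops seen [∅] ; pick no-route
  add 224.0.0.0/4 -> H3 at depth 4
  add 235.87.19.234/32 -> H4 at depth 32
  add 235.87.16.0/20 -> H2 at depth 20
  add 30.132.103.48/28 -> H1 at depth 28
  Q 170.14.198.37: descend 101010 ; hops seen [∅] ; pick no-route
  add 0.0.0.0/0 -> H0 at depth 0
  add 169.234.26.224/28 -> H4 at depth 28
  Q 169.234.26.97: descend 101010011110101000011010 ; hops seen [H0,H3,H3] ; pick H3

== LOOKUPS ==
["H2","H3","H4","H4","H3","H3","H3","H4","H3","H4","H3","H4","no-route","no-route","H3"]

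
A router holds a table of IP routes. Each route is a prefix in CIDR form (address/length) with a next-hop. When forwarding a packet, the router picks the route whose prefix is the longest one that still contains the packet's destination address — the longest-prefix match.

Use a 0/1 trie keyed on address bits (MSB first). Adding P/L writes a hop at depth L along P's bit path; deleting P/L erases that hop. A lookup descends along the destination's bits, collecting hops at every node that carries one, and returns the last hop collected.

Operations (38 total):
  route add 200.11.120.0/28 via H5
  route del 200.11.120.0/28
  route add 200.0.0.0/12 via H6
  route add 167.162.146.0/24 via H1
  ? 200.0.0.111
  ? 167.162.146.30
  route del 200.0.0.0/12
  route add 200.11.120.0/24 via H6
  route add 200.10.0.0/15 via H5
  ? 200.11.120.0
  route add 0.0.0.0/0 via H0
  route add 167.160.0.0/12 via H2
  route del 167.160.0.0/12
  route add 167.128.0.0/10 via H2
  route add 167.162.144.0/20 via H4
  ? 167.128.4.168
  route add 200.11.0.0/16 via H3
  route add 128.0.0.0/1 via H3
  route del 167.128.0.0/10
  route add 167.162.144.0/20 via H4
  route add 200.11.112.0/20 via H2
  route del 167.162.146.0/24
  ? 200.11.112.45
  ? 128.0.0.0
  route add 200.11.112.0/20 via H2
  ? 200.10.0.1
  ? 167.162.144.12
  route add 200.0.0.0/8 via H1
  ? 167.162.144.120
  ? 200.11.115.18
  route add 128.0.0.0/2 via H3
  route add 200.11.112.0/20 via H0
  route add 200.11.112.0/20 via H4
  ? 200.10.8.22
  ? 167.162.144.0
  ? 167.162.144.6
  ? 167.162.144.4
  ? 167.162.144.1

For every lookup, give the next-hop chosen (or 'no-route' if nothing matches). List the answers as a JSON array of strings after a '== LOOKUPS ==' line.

Apply in order:
  add 200.11.120.0/28 -> H5 at depth 28
  del 200.11.120.0/28 (clear depth 28)
  add 200.0.0.0/12 -> H6 at depth 12
  add 167.162.146.0/24 -> H1 at depth 24
  Q 200.0.0.111: descend 110010000000 ; hops seen [H6] ; pick H6
  Q 167.162.146.30: descend 101001111010001010010010 ; hops seen [H1] ; pick H1
  del 200.0.0.0/12 (clear depth 12)
  add 200.11.120.0/24 -> H6 at depth 24
  add 200.10.0.0/15 -> H5 at depth 15
  Q 200.11.120.0: descend 1100100000001011011110000000 ; hops seen [H5,H6] ; pick H6
  add 0.0.0.0/0 -> H0 at depth 0
  add 167.160.0.0/12 -> H2 at depth 12
  del 167.160.0.0/12 (clear depth 12)
  add 167.128.0.0/10 -> H2 at depth 10
  add 167.162.144.0/20 -> H4 at depth 20
  Q 167.128.4.168: descend 1010011110 ; hops seen [H0,H2] ; pick H2
  add 200.11.0.0/16 -> H3 at depth 16
  add 128.0.0.0/1 -> H3 at depth 1
  del 167.128.0.0/10 (clear depth 10)
  add 167.162.144.0/20 -> H4 at depth 20
  add 200.11.112.0/20 -> H2 at depth 20
  del 167.162.146.0/24 (clear depth 24)
  Q 200.11.112.45: descend 11001000000010110111 ; hops seen [H0,H3,H5,H3,H2] ; pick H2
  Q 128.0.0.0: descend 10 ; hops seen [H0,H3] ; pick H3
  add 200.11.112.0/20 -> H2 at depth 20
  Q 200.10.0.1: descend 110010000000101 ; hops seen [H0,H3,H5] ; pick H5
  Q 167.162.144.12: descend 1010011110100010100100 ; hops seen [H0,H3,H4] ; pick H4
  add 200.0.0.0/8 -> H1 at depth 8
  Q 167.162.144.120: descend 1010011110100010100100 ; hops seen [H0,H3,H4] ; pick H4
  Q 200.11.115.18: descend 11001000000010110111 ; hops seen [H0,H3,H1,H5,H3,H2] ; pick H2
  add 128.0.0.0/2 -> H3 at depth 2
  add 200.11.112.0/20 -> H0 at depth 20
  add 200.11.112.0/20 -> H4 at depth 20
  Q 200.10.8.22: descend 110010000000101 ; hops seen [H0,H3,H1,H5] ; pick H5
  Q 167.162.144.0: descend 1010011110100010100100 ; hops seen [H0,H3,H3,H4] ; pick H4
  Q 167.162.144.6: descend 1010011110100010100100 ; hops seen [H0,H3,H3,H4] ; pick H4
  Q 167.162.144.4: descend 1010011110100010100100 ; hops seen [H0,H3,H3,H4] ; pick H4
  Q 167.162.144.1: descend 1010011110100010100100 ; hops seen [H0,H3,H3,H4] ; pick H4

== LOOKUPS ==
["H6","H1","H6","H2","H2","H3","H5","H4","H4","H2","H5","H4","H4","H4","H4"]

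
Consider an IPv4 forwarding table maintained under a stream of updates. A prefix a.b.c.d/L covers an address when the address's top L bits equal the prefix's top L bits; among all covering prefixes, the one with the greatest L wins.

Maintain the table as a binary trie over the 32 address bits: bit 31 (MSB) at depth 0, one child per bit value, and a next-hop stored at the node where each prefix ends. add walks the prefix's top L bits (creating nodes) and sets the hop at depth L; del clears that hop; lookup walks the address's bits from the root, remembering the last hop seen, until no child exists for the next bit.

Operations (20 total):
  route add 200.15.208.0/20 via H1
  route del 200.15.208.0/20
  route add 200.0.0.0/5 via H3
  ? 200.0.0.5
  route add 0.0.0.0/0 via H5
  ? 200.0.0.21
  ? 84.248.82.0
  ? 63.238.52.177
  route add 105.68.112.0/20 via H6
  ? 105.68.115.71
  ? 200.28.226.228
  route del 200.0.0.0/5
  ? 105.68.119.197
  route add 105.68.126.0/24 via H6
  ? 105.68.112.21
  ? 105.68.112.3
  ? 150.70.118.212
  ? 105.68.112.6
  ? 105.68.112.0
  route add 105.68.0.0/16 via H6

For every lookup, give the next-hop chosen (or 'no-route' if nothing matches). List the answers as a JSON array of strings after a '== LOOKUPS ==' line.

Trace:
  add 200.15.208.0/20 -> H1 at depth 20
  del 200.15.208.0/20 (clear depth 20)
  add 200.0.0.0/5 -> H3 at depth 5
  ? 200.0.0.5  path d0:-→d1:-→d2:-→d3:-→d4:-→d5:H3→d6:-→d7:-→d8:-→d9:-→d10:-→d11:-→d12:-  best=H3
  add 0.0.0.0/0 -> H5 at depth 0
  ? 200.0.0.21  path d0:H5→d1:-→d2:-→d3:-→d4:-→d5:H3→d6:-→d7:-→d8:-→d9:-→d10:-→d11:-→d12:-  best=H3
  ? 84.248.82.0  path d0:H5  best=H5
  ? 63.238.52.177  path d0:H5  best=H5
  add 105.68.112.0/20 -> H6 at depth 20
  ? 105.68.115.71  path d0:H5→d1:-→d2:-→d3:-→d4:-→d5:-→d6:-→d7:-→d8:-→d9:-→d10:-→d11:-→d12:-→d13:-→d14:-→d15:-→d16:-→d17:-→d18:-→d19:-→d20:H6  best=H6
  ? 200.28.226.228  path d0:H5→d1:-→d2:-→d3:-→d4:-→d5:H3→d6:-→d7:-→d8:-→d9:-→d10:-→d11:-  best=H3
  del 200.0.0.0/5 (clear depth 5)
  ? 105.68.119.197  path d0:H5→d1:-→d2:-→d3:-→d4:-→d5:-→d6:-→d7:-→d8:-→d9:-→d10:-→d11:-→d12:-→d13:-→d14:-→d15:-→d16:-→d17:-→d18:-→d19:-→d20:H6  best=H6
  add 105.68.126.0/24 -> H6 at depth 24
  ? 105.68.112.21  path d0:H5→d1:-→d2:-→d3:-→d4:-→d5:-→d6:-→d7:-→d8:-→d9:-→d10:-→d11:-→d12:-→d13:-→d14:-→d15:-→d16:-→d17:-→d18:-→d19:-→d20:H6  best=H6
  ? 105.68.112.3  path d0:H5→d1:-→d2:-→d3:-→d4:-→d5:-→d6:-→d7:-→d8:-→d9:-→d10:-→d11:-→d12:-→d13:-→d14:-→d15:-→d16:-→d17:-→d18:-→d19:-→d20:H6  best=H6
  ? 150.70.118.212  path d0:H5→d1:-  best=H5
  ? 105.68.112.6  path d0:H5→d1:-→d2:-→d3:-→d4:-→d5:-→d6:-→d7:-→d8:-→d9:-→d10:-→d11:-→d12:-→d13:-→d14:-→d15:-→d16:-→d17:-→d18:-→d19:-→d20:H6  best=H6
  ? 105.68.112.0  path d0:H5→d1:-→d2:-→d3:-→d4:-→d5:-→d6:-→d7:-→d8:-→d9:-→d10:-→d11:-→d12:-→d13:-→d14:-→d15:-→d16:-→d17:-→d18:-→d19:-→d20:H6  best=H6
  add 105.68.0.0/16 -> H6 at depth 16

== LOOKUPS ==
["H3","H3","H5","H5","H6","H3","H6","H6","H6","H5","H6","H6"]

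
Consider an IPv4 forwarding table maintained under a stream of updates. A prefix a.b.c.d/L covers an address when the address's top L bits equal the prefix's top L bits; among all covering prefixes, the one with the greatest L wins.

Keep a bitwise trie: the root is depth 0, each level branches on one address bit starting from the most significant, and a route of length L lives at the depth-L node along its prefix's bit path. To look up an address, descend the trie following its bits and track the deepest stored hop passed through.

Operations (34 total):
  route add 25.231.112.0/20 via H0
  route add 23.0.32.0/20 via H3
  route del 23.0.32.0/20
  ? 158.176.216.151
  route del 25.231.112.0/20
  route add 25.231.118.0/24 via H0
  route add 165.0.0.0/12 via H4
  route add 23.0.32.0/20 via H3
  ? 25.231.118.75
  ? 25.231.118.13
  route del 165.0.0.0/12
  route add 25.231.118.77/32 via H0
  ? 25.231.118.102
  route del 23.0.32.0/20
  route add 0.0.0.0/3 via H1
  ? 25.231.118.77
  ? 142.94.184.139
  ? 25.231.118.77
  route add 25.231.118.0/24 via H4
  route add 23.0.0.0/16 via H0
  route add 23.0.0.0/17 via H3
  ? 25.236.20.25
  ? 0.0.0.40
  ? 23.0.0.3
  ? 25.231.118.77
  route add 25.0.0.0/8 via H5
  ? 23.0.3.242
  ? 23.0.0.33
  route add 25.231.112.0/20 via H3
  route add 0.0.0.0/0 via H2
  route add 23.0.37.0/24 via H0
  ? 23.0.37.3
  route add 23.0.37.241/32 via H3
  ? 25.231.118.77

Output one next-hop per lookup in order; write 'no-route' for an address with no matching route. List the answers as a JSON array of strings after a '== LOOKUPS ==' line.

Trace:
  add 25.231.112.0/20 -> H0 at depth 20
  add 23.0.32.0/20 -> H3 at depth 20
  - 23.0.32.0/20 clear@20
  lookup 158.176.216.151: bits ε walk d0:- -> no-route
  - 25.231.112.0/20 clear@20
  add 25.231.118.0/24 -> H0 at depth 24
  add 165.0.0.0/12 -> H4 at depth 12
  add 23.0.32.0/20 -> H3 at depth 20
  lookup 25.231.118.75: bits 000110011110011101110110 walk d0:-→d1:-→d2:-→d3:-→d4:-→d5:-→d6:-→d7:-→d8:-→d9:-→d10:-→d11:-→d12:-→d13:-→d14:-→d15:-→d16:-→d17:-→d18:-→d19:-→d20:-→d21:-→d22:-→d23:-→d24:H0 -> H0
  lookup 25.231.118.13: bits 000110011110011101110110 walk d0:-→d1:-→d2:-→d3:-→d4:-→d5:-→d6:-→d7:-→d8:-→d9:-→d10:-→d11:-→d12:-→d13:-→d14:-→d15:-→d16:-→d17:-→d18:-→d19:-→d20:-→d21:-→d22:-→d23:-→d24:H0 -> H0
  - 165.0.0.0/12 clear@12
  add 25.231.118.77/32 -> H0 at depth 32
  lookup 25.231.118.102: bits 00011001111001110111011001 walk d0:-→d1:-→d2:-→d3:-→d4:-→d5:-→d6:-→d7:-→d8:-→d9:-→d10:-→d11:-→d12:-→d13:-→d14:-→d15:-→d16:-→d17:-→d18:-→d19:-→d20:-→d21:-→d22:-→d23:-→d24:H0→d25:-→d26:- -> H0
  - 23.0.32.0/20 clear@20
  add 0.0.0.0/3 -> H1 at depth 3
  lookup 25.231.118.77: bits 00011001111001110111011001001101 walk d0:-→d1:-→d2:-→d3:H1→d4:-→d5:-→d6:-→d7:-→d8:-→d9:-→d10:-→d11:-→d12:-→d13:-→d14:-→d15:-→d16:-→d17:-→d18:-→d19:-→d20:-→d21:-→d22:-→d23:-→d24:H0→d25:-→d26:-→d27:-→d28:-→d29:-→d30:-→d31:-→d32:H0 -> H0
  lookup 142.94.184.139: bits 10 walk d0:-→d1:-→d2:- -> no-route
  lookup 25.231.118.77: bits 00011001111001110111011001001101 walk d0:-→d1:-→d2:-→d3:H1→d4:-→d5:-→d6:-→d7:-→d8:-→d9:-→d10:-→d11:-→d12:-→d13:-→d14:-→d15:-→d16:-→d17:-→d18:-→d19:-→d20:-→d21:-→d22:-→d23:-→d24:H0→d25:-→d26:-→d27:-→d28:-→d29:-→d30:-→d31:-→d32:H0 -> H0
  add 25.231.118.0/24 -> H4 at depth 24
  add 23.0.0.0/16 -> H0 at depth 16
  add 23.0.0.0/17 -> H3 at depth 17
  lookup 25.236.20.25: bits 000110011110 walk d0:-→d1:-→d2:-→d3:H1→d4:-→d5:-→d6:-→d7:-→d8:-→d9:-→d10:-→d11:-→d12:- -> H1
  lookup 0.0.0.40: bits 000 walk d0:-→d1:-→d2:-→d3:H1 -> H1
  lookup 23.0.0.3: bits 000101110000000000 walk d0:-→d1:-→d2:-→d3:H1→d4:-→d5:-→d6:-→d7:-→d8:-→d9:-→d10:-→d11:-→d12:-→d13:-→d14:-→d15:-→d16:H0→d17:H3→d18:- -> H3
  lookup 25.231.118.77: bits 00011001111001110111011001001101 walk d0:-→d1:-→d2:-→d3:H1→d4:-→d5:-→d6:-→d7:-→d8:-→d9:-→d10:-→d11:-→d12:-→d13:-→d14:-→d15:-→d16:-→d17:-→d18:-→d19:-→d20:-→d21:-→d22:-→d23:-→d24:H4→d25:-→d26:-→d27:-→d28:-→d29:-→d30:-→d31:-→d32:H0 -> H0
  add 25.0.0.0/8 -> H5 at depth 8
  lookup 23.0.3.242: bits 000101110000000000 walk d0:-→d1:-→d2:-→d3:H1→d4:-→d5:-→d6:-→d7:-→d8:-→d9:-→d10:-→d11:-→d12:-→d13:-→d14:-→d15:-→d16:H0→d17:H3→d18:- -> H3
  lookup 23.0.0.33: bits 000101110000000000 walk d0:-→d1:-→d2:-→d3:H1→d4:-→d5:-→d6:-→d7:-→d8:-→d9:-→d10:-→d11:-→d12:-→d13:-→d14:-→d15:-→d16:H0→d17:H3→d18:- -> H3
  add 25.231.112.0/20 -> H3 at depth 20
  add 0.0.0.0/0 -> H2 at depth 0
  add 23.0.37.0/24 -> H0 at depth 24
  lookup 23.0.37.3: bits 000101110000000000100101 walk d0:H2→d1:-→d2:-→d3:H1→d4:-→d5:-→d6:-→d7:-→d8:-→d9:-→d10:-→d11:-→d12:-→d13:-→d14:-→d15:-→d16:H0→d17:H3→d18:-→d19:-→d20:-→d21:-→d22:-→d23:-→d24:H0 -> H0
  add 23.0.37.241/32 -> H3 at depth 32
  lookup 25.231.118.77: bits 00011001111001110111011001001101 walk d0:H2→d1:-→d2:-→d3:H1→d4:-→d5:-→d6:-→d7:-→d8:H5→d9:-→d10:-→d11:-→d12:-→d13:-→d14:-→d15:-→d16:-→d17:-→d18:-→d19:-→d20:H3→d21:-→d22:-→d23:-→d24:H4→d25:-→d26:-→d27:-→d28:-→d29:-→d30:-→d31:-→d32:H0 -> H0

== LOOKUPS ==
["no-route","H0","H0","H0","H0","no-route","H0","H1","H1","H3","H0","H3","H3","H0","H0"]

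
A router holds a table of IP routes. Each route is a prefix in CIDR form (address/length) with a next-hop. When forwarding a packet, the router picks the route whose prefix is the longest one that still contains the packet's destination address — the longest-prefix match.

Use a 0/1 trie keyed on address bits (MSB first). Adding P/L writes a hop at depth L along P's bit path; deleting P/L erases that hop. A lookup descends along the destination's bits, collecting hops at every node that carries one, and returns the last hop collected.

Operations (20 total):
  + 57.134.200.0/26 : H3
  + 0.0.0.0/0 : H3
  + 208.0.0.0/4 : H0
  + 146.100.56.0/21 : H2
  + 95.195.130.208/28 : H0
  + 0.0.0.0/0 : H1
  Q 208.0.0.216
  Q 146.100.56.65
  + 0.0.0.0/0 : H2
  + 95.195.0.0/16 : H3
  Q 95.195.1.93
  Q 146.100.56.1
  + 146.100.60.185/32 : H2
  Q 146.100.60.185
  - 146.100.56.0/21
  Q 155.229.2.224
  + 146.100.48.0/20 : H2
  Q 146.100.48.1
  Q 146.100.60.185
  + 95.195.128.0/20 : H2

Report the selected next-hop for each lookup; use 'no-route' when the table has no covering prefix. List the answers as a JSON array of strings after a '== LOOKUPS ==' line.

Apply in order:
  + 57.134.200.0/26 (H3) depth=26
  + 0.0.0.0/0 (H3) depth=0
  + 208.0.0.0/4 (H0) depth=4
  + 146.100.56.0/21 (H2) depth=21
  + 95.195.130.208/28 (H0) depth=28
  + 0.0.0.0/0 (H1) depth=0
  ? 208.0.0.216  path d0:H1→d1:-→d2:-→d3:-→d4:H0  best=H0
  ? 146.100.56.65  path d0:H1→d1:-→d2:-→d3:-→d4:-→d5:-→d6:-→d7:-→d8:-→d9:-→d10:-→d11:-→d12:-→d13:-→d14:-→d15:-→d16:-→d17:-→d18:-→d19:-→d20:-→d21:H2  best=H2
  + 0.0.0.0/0 (H2) depth=0
  + 95.195.0.0/16 (H3) depth=16
  ? 95.195.1.93  path d0:H2→d1:-→d2:-→d3:-→d4:-→d5:-→d6:-→d7:-→d8:-→d9:-→d10:-→d11:-→d12:-→d13:-→d14:-→d15:-→d16:H3  best=H3
  ? 146.100.56.1  path d0:H2→d1:-→d2:-→d3:-→d4:-→d5:-→d6:-→d7:-→d8:-→d9:-→d10:-→d11:-→d12:-→d13:-→d14:-→d15:-→d16:-→d17:-→d18:-→d19:-→d20:-→d21:H2  best=H2
  + 146.100.60.185/32 (H2) depth=32
  ? 146.100.60.185  path d0:H2→d1:-→d2:-→d3:-→d4:-→d5:-→d6:-→d7:-→d8:-→d9:-→d10:-→d11:-→d12:-→d13:-→d14:-→d15:-→d16:-→d17:-→d18:-→d19:-→d20:-→d21:H2→d22:-→d23:-→d24:-→d25:-→d26:-→d27:-→d28:-→d29:-→d30:-→d31:-→d32:H2  best=H2
  del 146.100.56.0/21 (clear depth 21)
  ? 155.229.2.224  path d0:H2→d1:-→d2:-→d3:-→d4:-  best=H2
  + 146.100.48.0/20 (H2) depth=20
  ? 146.100.48.1  path d0:H2→d1:-→d2:-→d3:-→d4:-→d5:-→d6:-→d7:-→d8:-→d9:-→d10:-→d11:-→d12:-→d13:-→d14:-→d15:-→d16:-→d17:-→d18:-→d19:-→d20:H2  best=H2
  ? 146.100.60.185  path d0:H2→d1:-→d2:-→d3:-→d4:-→d5:-→d6:-→d7:-→d8:-→d9:-→d10:-→d11:-→d12:-→d13:-→d14:-→d15:-→d16:-→d17:-→d18:-→d19:-→d20:H2→d21:-→d22:-→d23:-→d24:-→d25:-→d26:-→d27:-→d28:-→d29:-→d30:-→d31:-→d32:H2  best=H2
  + 95.195.128.0/20 (H2) depth=20

== LOOKUPS ==
["H0","H2","H3","H2","H2","H2","H2","H2"]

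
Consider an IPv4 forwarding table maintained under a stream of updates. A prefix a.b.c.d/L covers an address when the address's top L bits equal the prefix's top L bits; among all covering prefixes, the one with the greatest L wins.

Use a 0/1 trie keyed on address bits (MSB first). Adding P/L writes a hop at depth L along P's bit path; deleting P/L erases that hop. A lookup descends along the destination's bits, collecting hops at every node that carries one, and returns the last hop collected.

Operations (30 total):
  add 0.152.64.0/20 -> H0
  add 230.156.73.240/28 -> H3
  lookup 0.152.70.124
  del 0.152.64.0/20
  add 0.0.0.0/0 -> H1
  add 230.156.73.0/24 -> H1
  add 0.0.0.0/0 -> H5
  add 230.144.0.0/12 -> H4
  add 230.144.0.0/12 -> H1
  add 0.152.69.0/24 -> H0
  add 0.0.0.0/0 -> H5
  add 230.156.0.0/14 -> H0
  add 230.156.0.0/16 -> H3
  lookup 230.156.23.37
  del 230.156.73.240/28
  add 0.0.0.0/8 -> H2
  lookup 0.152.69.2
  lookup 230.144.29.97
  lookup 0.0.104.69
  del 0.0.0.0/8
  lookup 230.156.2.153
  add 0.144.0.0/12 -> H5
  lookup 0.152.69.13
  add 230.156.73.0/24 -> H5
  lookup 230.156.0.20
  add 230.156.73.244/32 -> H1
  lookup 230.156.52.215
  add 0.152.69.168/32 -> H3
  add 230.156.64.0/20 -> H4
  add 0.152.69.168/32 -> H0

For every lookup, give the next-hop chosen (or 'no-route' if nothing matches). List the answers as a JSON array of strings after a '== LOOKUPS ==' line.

Process each operation:
  + 0.152.64.0/20 (H0) depth=20
  + 230.156.73.240/28 (H3) depth=28
  Q 0.152.70.124: descend 00000000100110000100 ; hops seen [H0] ; pick H0
  del 0.152.64.0/20 (clear depth 20)
  + 0.0.0.0/0 (H1) depth=0
  + 230.156.73.0/24 (H1) depth=24
  + 0.0.0.0/0 (H5) depth=0
  + 230.144.0.0/12 (H4) depth=12
  + 230.144.0.0/12 (H1) depth=12
  + 0.152.69.0/24 (H0) depth=24
  + 0.0.0.0/0 (H5) depth=0
  + 230.156.0.0/14 (H0) depth=14
  + 230.156.0.0/16 (H3) depth=16
  Q 230.156.23.37: descend 11100110100111000 ; hops seen [H5,H1,H0,H3] ; pick H3
  del 230.156.73.240/28 (clear depth 28)
  + 0.0.0.0/8 (H2) depth=8
  Q 0.152.69.2: descend 000000001001100001000101 ; hops seen [H5,H2,H0] ; pick H0
  Q 230.144.29.97: descend 111001101001 ; hops seen [H5,H1] ; pick H1
  Q 0.0.104.69: descend 00000000 ; hops seen [H5,H2] ; pick H2
  del 0.0.0.0/8 (clear depth 8)
  Q 230.156.2.153: descend 11100110100111000 ; hops seen [H5,H1,H0,H3] ; pick H3
  + 0.144.0.0/12 (H5) depth=12
  Q 0.152.69.13: descend 000000001001100001000101 ; hops seen [H5,H5,H0] ; pick H0
  + 230.156.73.0/24 (H5) depth=24
  Q 230.156.0.20: descend 11100110100111000 ; hops seen [H5,H1,H0,H3] ; pick H3
  + 230.156.73.244/32 (H1) depth=32
  Q 230.156.52.215: descend 11100110100111000 ; hops seen [H5,H1,H0,H3] ; pick H3
  + 0.152.69.168/32 (H3) depth=32
  + 230.156.64.0/20 (H4) depth=20
  + 0.152.69.168/32 (H0) depth=32

== LOOKUPS ==
["H0","H3","H0","H1","H2","H3","H0","H3","H3"]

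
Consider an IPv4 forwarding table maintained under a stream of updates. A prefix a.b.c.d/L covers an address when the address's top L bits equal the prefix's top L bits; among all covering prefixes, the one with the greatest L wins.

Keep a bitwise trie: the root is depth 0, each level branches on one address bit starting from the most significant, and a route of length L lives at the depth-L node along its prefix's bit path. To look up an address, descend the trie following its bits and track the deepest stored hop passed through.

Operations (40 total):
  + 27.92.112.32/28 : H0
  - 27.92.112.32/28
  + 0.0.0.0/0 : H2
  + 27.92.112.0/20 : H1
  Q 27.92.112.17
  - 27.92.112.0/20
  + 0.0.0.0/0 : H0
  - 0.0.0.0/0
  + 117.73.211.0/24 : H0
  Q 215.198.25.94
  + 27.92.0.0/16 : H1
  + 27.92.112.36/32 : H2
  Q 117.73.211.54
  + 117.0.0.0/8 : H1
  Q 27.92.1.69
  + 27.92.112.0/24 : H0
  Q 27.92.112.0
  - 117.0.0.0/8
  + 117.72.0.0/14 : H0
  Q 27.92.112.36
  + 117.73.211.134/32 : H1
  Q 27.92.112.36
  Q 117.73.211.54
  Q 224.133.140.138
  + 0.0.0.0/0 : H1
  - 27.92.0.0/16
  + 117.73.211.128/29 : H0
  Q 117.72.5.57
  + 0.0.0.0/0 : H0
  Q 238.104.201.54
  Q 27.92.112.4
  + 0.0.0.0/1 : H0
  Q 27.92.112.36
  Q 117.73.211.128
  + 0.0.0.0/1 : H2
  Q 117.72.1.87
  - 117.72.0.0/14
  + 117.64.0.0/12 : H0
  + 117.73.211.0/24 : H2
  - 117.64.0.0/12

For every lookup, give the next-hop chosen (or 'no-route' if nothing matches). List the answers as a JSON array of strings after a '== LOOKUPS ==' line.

Trace:
  add 27.92.112.32/28 -> H0 at depth 28
  - 27.92.112.32/28 clear@28
  add 0.0.0.0/0 -> H2 at depth 0
  add 27.92.112.0/20 -> H1 at depth 20
  ? 27.92.112.17  path d0:H2→d1:-→d2:-→d3:-→d4:-→d5:-→d6:-→d7:-→d8:-→d9:-→d10:-→d11:-→d12:-→d13:-→d14:-→d15:-→d16:-→d17:-→d18:-→d19:-→d20:H1→d21:-→d22:-→d23:-→d24:-→d25:-→d26:-  best=H1
  - 27.92.112.0/20 clear@20
  add 0.0.0.0/0 -> H0 at depth 0
  - 0.0.0.0/0 clear@0
  add 117.73.211.0/24 -> H0 at depth 24
  ? 215.198.25.94  path d0:-  best=no-route
  add 27.92.0.0/16 -> H1 at depth 16
  add 27.92.112.36/32 -> H2 at depth 32
  ? 117.73.211.54  path d0:-→d1:-→d2:-→d3:-→d4:-→d5:-→d6:-→d7:-→d8:-→d9:-→d10:-→d11:-→d12:-→d13:-→d14:-→d15:-→d16:-→d17:-→d18:-→d19:-→d20:-→d21:-→d22:-→d23:-→d24:H0  best=H0
  add 117.0.0.0/8 -> H1 at depth 8
  ? 27.92.1.69  path d0:-→d1:-→d2:-→d3:-→d4:-→d5:-→d6:-→d7:-→d8:-→d9:-→d10:-→d11:-→d12:-→d13:-→d14:-→d15:-→d16:H1→d17:-  best=H1
  add 27.92.112.0/24 -> H0 at depth 24
  ? 27.92.112.0  path d0:-→d1:-→d2:-→d3:-→d4:-→d5:-→d6:-→d7:-→d8:-→d9:-→d10:-→d11:-→d12:-→d13:-→d14:-→d15:-→d16:H1→d17:-→d18:-→d19:-→d20:-→d21:-→d22:-→d23:-→d24:H0→d25:-→d26:-  best=H0
  - 117.0.0.0/8 clear@8
  add 117.72.0.0/14 -> H0 at depth 14
  ? 27.92.112.36  path d0:-→d1:-→d2:-→d3:-→d4:-→d5:-→d6:-→d7:-→d8:-→d9:-→d10:-→d11:-→d12:-→d13:-→d14:-→d15:-→d16:H1→d17:-→d18:-→d19:-→d20:-→d21:-→d22:-→d23:-→d24:H0→d25:-→d26:-→d27:-→d28:-→d29:-→d30:-→d31:-→d32:H2  best=H2
  add 117.73.211.134/32 -> H1 at depth 32
  ? 27.92.112.36  path d0:-→d1:-→d2:-→d3:-→d4:-→d5:-→d6:-→d7:-→d8:-→d9:-→d10:-→d11:-→d12:-→d13:-→d14:-→d15:-→d16:H1→d17:-→d18:-→d19:-→d20:-→d21:-→d22:-→d23:-→d24:H0→d25:-→d26:-→d27:-→d28:-→d29:-→d30:-→d31:-→d32:H2  best=H2
  ? 117.73.211.54  path d0:-→d1:-→d2:-→d3:-→d4:-→d5:-→d6:-→d7:-→d8:-→d9:-→d10:-→d11:-→d12:-→d13:-→d14:H0→d15:-→d16:-→d17:-→d18:-→d19:-→d20:-→d21:-→d22:-→d23:-→d24:H0  best=H0
  ? 224.133.140.138  path d0:-  best=no-route
  add 0.0.0.0/0 -> H1 at depth 0
  - 27.92.0.0/16 clear@16
  add 117.73.211.128/29 -> H0 at depth 29
  ? 117.72.5.57  path d0:H1→d1:-→d2:-→d3:-→d4:-→d5:-→d6:-→d7:-→d8:-→d9:-→d10:-→d11:-→d12:-→d13:-→d14:H0→d15:-  best=H0
  add 0.0.0.0/0 -> H0 at depth 0
  ? 238.104.201.54  path d0:H0  best=H0
  ? 27.92.112.4  path d0:H0→d1:-→d2:-→d3:-→d4:-→d5:-→d6:-→d7:-→d8:-→d9:-→d10:-→d11:-→d12:-→d13:-→d14:-→d15:-→d16:-→d17:-→d18:-→d19:-→d20:-→d21:-→d22:-→d23:-→d24:H0→d25:-→d26:-  best=H0
  add 0.0.0.0/1 -> H0 at depth 1
  ? 27.92.112.36  path d0:H0→d1:H0→d2:-→d3:-→d4:-→d5:-→d6:-→d7:-→d8:-→d9:-→d10:-→d11:-→d12:-→d13:-→d14:-→d15:-→d16:-→d17:-→d18:-→d19:-→d20:-→d21:-→d22:-→d23:-→d24:H0→d25:-→d26:-→d27:-→d28:-→d29:-→d30:-→d31:-→d32:H2  best=H2
  ? 117.73.211.128  path d0:H0→d1:H0→d2:-→d3:-→d4:-→d5:-→d6:-→d7:-→d8:-→d9:-→d10:-→d11:-→d12:-→d13:-→d14:H0→d15:-→d16:-→d17:-→d18:-→d19:-→d20:-→d21:-→d22:-→d23:-→d24:H0→d25:-→d26:-→d27:-→d28:-→d29:H0  best=H0
  add 0.0.0.0/1 -> H2 at depth 1
  ? 117.72.1.87  path d0:H0→d1:H2→d2:-→d3:-→d4:-→d5:-→d6:-→d7:-→d8:-→d9:-→d10:-→d11:-→d12:-→d13:-→d14:H0→d15:-  best=H0
  - 117.72.0.0/14 clear@14
  add 117.64.0.0/12 -> H0 at depth 12
  add 117.73.211.0/24 -> H2 at depth 24
  - 117.64.0.0/12 clear@12

== LOOKUPS ==
["H1","no-route","H0","H1","H0","H2","H2","H0","no-route","H0","H0","H0","H2","H0","H0"]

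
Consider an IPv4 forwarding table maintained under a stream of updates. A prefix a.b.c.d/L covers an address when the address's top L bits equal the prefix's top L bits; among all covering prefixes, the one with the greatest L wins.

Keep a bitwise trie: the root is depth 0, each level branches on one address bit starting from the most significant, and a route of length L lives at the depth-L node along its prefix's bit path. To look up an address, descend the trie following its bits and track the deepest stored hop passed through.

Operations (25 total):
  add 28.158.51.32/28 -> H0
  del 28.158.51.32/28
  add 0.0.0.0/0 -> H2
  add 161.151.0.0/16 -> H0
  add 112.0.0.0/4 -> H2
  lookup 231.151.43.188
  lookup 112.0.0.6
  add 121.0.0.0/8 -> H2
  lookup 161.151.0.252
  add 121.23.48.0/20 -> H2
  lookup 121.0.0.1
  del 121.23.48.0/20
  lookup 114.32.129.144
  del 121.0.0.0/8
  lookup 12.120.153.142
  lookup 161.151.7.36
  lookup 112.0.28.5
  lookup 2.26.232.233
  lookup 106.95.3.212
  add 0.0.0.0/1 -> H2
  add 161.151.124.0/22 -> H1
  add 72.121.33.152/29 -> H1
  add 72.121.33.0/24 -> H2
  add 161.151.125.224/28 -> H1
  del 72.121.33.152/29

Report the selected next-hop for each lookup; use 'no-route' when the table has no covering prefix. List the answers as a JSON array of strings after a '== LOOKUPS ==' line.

Trace:
  add 28.158.51.32/28 -> H0 at depth 28
  del 28.158.51.32/28 (clear depth 28)
  add 0.0.0.0/0 -> H2 at depth 0
  add 161.151.0.0/16 -> H0 at depth 16
  add 112.0.0.0/4 -> H2 at depth 4
  ? 231.151.43.188  path d0:H2→d1:-  best=H2
  ? 112.0.0.6  path d0:H2→d1:-→d2:-→d3:-→d4:H2  best=H2
  add 121.0.0.0/8 -> H2 at depth 8
  ? 161.151.0.252  path d0:H2→d1:-→d2:-→d3:-→d4:-→d5:-→d6:-→d7:-→d8:-→d9:-→d10:-→d11:-→d12:-→d13:-→d14:-→d15:-→d16:H0  best=H0
  add 121.23.48.0/20 -> H2 at depth 20
  ? 121.0.0.1  path d0:H2→d1:-→d2:-→d3:-→d4:H2→d5:-→d6:-→d7:-→d8:H2→d9:-→d10:-→d11:-  best=H2
  del 121.23.48.0/20 (clear depth 20)
  ? 114.32.129.144  path d0:H2→d1:-→d2:-→d3:-→d4:H2  best=H2
  del 121.0.0.0/8 (clear depth 8)
  ? 12.120.153.142  path d0:H2→d1:-→d2:-→d3:-  best=H2
  ? 161.151.7.36  path d0:H2→d1:-→d2:-→d3:-→d4:-→d5:-→d6:-→d7:-→d8:-→d9:-→d10:-→d11:-→d12:-→d13:-→d14:-→d15:-→d16:H0  best=H0
  ? 112.0.28.5  path d0:H2→d1:-→d2:-→d3:-→d4:H2  best=H2
  ? 2.26.232.233  path d0:H2→d1:-→d2:-→d3:-  best=H2
  ? 106.95.3.212  path d0:H2→d1:-→d2:-→d3:-  best=H2
  add 0.0.0.0/1 -> H2 at depth 1
  add 161.151.124.0/22 -> H1 at depth 22
  add 72.121.33.152/29 -> H1 at depth 29
  add 72.121.33.0/24 -> H2 at depth 24
  add 161.151.125.224/28 -> H1 at depth 28
  del 72.121.33.152/29 (clear depth 29)

== LOOKUPS ==
["H2","H2","H0","H2","H2","H2","H0","H2","H2","H2"]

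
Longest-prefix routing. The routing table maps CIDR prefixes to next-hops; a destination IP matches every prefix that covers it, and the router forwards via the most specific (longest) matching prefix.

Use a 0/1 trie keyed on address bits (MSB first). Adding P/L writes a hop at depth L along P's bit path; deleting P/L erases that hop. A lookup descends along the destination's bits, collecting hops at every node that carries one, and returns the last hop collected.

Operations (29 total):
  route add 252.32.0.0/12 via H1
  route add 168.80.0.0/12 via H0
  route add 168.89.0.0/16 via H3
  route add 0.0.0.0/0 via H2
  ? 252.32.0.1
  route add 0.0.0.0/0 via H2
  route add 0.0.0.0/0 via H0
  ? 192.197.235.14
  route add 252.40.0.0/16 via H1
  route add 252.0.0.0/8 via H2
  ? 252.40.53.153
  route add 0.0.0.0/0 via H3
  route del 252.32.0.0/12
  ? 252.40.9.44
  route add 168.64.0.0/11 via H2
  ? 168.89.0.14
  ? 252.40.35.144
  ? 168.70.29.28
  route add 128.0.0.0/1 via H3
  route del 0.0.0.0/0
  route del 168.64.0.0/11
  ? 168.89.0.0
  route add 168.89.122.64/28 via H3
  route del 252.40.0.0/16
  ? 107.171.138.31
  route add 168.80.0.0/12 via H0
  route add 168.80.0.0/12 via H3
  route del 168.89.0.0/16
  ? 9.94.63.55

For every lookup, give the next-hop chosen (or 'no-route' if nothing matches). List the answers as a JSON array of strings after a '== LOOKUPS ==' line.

Process each operation:
  + 252.32.0.0/12 (H1) depth=12
  + 168.80.0.0/12 (H0) depth=12
  + 168.89.0.0/16 (H3) depth=16
  + 0.0.0.0/0 (H2) depth=0
  lookup 252.32.0.1: bits 111111000010 walk d0:H2→d1:-→d2:-→d3:-→d4:-→d5:-→d6:-→d7:-→d8:-→d9:-→d10:-→d11:-→d12:H1 -> H1
  + 0.0.0.0/0 (H2) depth=0
  + 0.0.0.0/0 (H0) depth=0
  lookup 192.197.235.14: bits 11 walk d0:H0→d1:-→d2:- -> H0
  + 252.40.0.0/16 (H1) depth=16
  + 252.0.0.0/8 (H2) depth=8
  lookup 252.40.53.153: bits 1111110000101000 walk d0:H0→d1:-→d2:-→d3:-→d4:-→d5:-→d6:-→d7:-→d8:H2→d9:-→d10:-→d11:-→d12:H1→d13:-→d14:-→d15:-→d16:H1 -> H1
  + 0.0.0.0/0 (H3) depth=0
  - 252.32.0.0/12 clear@12
  lookup 252.40.9.44: bits 1111110000101000 walk d0:H3→d1:-→d2:-→d3:-→d4:-→d5:-→d6:-→d7:-→d8:H2→d9:-→d10:-→d11:-→d12:-→d13:-→d14:-→d15:-→d16:H1 -> H1
  + 168.64.0.0/11 (H2) depth=11
  lookup 168.89.0.14: bits 1010100001011001 walk d0:H3→d1:-→d2:-→d3:-→d4:-→d5:-→d6:-→d7:-→d8:-→d9:-→d10:-→d11:H2→d12:H0→d13:-→d14:-→d15:-→d16:H3 -> H3
  lookup 252.40.35.144: bits 1111110000101000 walk d0:H3→d1:-→d2:-→d3:-→d4:-→d5:-→d6:-→d7:-→d8:H2→d9:-→d10:-→d11:-→d12:-→d13:-→d14:-→d15:-→d16:H1 -> H1
  lookup 168.70.29.28: bits 10101000010 walk d0:H3→d1:-→d2:-→d3:-→d4:-→d5:-→d6:-→d7:-→d8:-→d9:-→d10:-→d11:H2 -> H2
  + 128.0.0.0/1 (H3) depth=1
  - 0.0.0.0/0 clear@0
  - 168.64.0.0/11 clear@11
  lookup 168.89.0.0: bits 1010100001011001 walk d0:-→d1:H3→d2:-→d3:-→d4:-→d5:-→d6:-→d7:-→d8:-→d9:-→d10:-→d11:-→d12:H0→d13:-→d14:-→d15:-→d16:H3 -> H3
  + 168.89.122.64/28 (H3) depth=28
  - 252.40.0.0/16 clear@16
  lookup 107.171.138.31: bits ε walk d0:- -> no-route
  + 168.80.0.0/12 (H0) depth=12
  + 168.80.0.0/12 (H3) depth=12
  - 168.89.0.0/16 clear@16
  lookup 9.94.63.55: bits ε walk d0:- -> no-route

== LOOKUPS ==
["H1","H0","H1","H1","H3","H1","H2","H3","no-route","no-route"]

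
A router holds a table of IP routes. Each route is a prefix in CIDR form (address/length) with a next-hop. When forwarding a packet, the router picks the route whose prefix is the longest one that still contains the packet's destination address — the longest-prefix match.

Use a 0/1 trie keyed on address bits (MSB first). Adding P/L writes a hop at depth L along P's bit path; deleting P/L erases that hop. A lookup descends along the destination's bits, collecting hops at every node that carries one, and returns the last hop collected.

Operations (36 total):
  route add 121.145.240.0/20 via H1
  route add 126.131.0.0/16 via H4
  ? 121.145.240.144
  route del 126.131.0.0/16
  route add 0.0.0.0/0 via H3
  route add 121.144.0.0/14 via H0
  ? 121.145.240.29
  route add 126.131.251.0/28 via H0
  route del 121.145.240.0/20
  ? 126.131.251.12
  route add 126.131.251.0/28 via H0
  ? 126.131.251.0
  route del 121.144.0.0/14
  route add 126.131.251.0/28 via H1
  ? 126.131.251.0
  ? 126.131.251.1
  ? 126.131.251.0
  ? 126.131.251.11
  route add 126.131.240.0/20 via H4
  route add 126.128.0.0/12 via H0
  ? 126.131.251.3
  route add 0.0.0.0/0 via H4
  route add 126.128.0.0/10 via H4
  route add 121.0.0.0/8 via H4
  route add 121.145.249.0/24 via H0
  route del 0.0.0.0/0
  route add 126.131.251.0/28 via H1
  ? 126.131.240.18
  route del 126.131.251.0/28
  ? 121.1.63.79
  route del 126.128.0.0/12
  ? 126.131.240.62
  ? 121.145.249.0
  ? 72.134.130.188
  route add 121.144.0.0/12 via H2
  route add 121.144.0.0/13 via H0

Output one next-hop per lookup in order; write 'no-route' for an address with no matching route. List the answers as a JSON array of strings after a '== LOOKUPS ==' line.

Trace:
  add 121.145.240.0/20 -> H1 at depth 20
  add 126.131.0.0/16 -> H4 at depth 16
  lookup 121.145.240.144: bits 01111001100100011111 walk d0:-→d1:-→d2:-→d3:-→d4:-→d5:-→d6:-→d7:-→d8:-→d9:-→d10:-→d11:-→d12:-→d13:-→d14:-→d15:-→d16:-→d17:-→d18:-→d19:-→d20:H1 -> H1
  - 126.131.0.0/16 clear@16
  add 0.0.0.0/0 -> H3 at depth 0
  add 121.144.0.0/14 -> H0 at depth 14
  lookup 121.145.240.29: bits 01111001100100011111 walk d0:H3→d1:-→d2:-→d3:-→d4:-→d5:-→d6:-→d7:-→d8:-→d9:-→d10:-→d11:-→d12:-→d13:-→d14:H0→d15:-→d16:-→d17:-→d18:-→d19:-→d20:H1 -> H1
  add 126.131.251.0/28 -> H0 at depth 28
  - 121.145.240.0/20 clear@20
  lookup 126.131.251.12: bits 0111111010000011111110110000 walk d0:H3→d1:-→d2:-→d3:-→d4:-→d5:-→d6:-→d7:-→d8:-→d9:-→d10:-→d11:-→d12:-→d13:-→d14:-→d15:-→d16:-→d17:-→d18:-→d19:-→d20:-→d21:-→d22:-→d23:-→d24:-→d25:-→d26:-→d27:-→d28:H0 -> H0
  add 126.131.251.0/28 -> H0 at depth 28
  lookup 126.131.251.0: bits 0111111010000011111110110000 walk d0:H3→d1:-→d2:-→d3:-→d4:-→d5:-→d6:-→d7:-→d8:-→d9:-→d10:-→d11:-→d12:-→d13:-→d14:-→d15:-→d16:-→d17:-→d18:-→d19:-→d20:-→d21:-→d22:-→d23:-→d24:-→d25:-→d26:-→d27:-→d28:H0 -> H0
  - 121.144.0.0/14 clear@14
  add 126.131.251.0/28 -> H1 at depth 28
  lookup 126.131.251.0: bits 0111111010000011111110110000 walk d0:H3→d1:-→d2:-→d3:-→d4:-→d5:-→d6:-→d7:-→d8:-→d9:-→d10:-→d11:-→d12:-→d13:-→d14:-→d15:-→d16:-→d17:-→d18:-→d19:-→d20:-→d21:-→d22:-→d23:-→d24:-→d25:-→d26:-→d27:-→d28:H1 -> H1
  lookup 126.131.251.1: bits 0111111010000011111110110000 walk d0:H3→d1:-→d2:-→d3:-→d4:-→d5:-→d6:-→d7:-→d8:-→d9:-→d10:-→d11:-→d12:-→d13:-→d14:-→d15:-→d16:-→d17:-→d18:-→d19:-→d20:-→d21:-→d22:-→d23:-→d24:-→d25:-→d26:-→d27:-→d28:H1 -> H1
  lookup 126.131.251.0: bits 0111111010000011111110110000 walk d0:H3→d1:-→d2:-→d3:-→d4:-→d5:-→d6:-→d7:-→d8:-→d9:-→d10:-→d11:-→d12:-→d13:-→d14:-→d15:-→d16:-→d17:-→d18:-→d19:-→d20:-→d21:-→d22:-→d23:-→d24:-→d25:-→d26:-→d27:-→d28:H1 -> H1
  lookup 126.131.251.11: bits 0111111010000011111110110000 walk d0:H3→d1:-→d2:-→d3:-→d4:-→d5:-→d6:-→d7:-→d8:-→d9:-→d10:-→d11:-→d12:-→d13:-→d14:-→d15:-→d16:-→d17:-→d18:-→d19:-→d20:-→d21:-→d22:-→d23:-→d24:-→d25:-→d26:-→d27:-→d28:H1 -> H1
  add 126.131.240.0/20 -> H4 at depth 20
  add 126.128.0.0/12 -> H0 at depth 12
  lookup 126.131.251.3: bits 0111111010000011111110110000 walk d0:H3→d1:-→d2:-→d3:-→d4:-→d5:-→d6:-→d7:-→d8:-→d9:-→d10:-→d11:-→d12:H0→d13:-→d14:-→d15:-→d16:-→d17:-→d18:-→d19:-→d20:H4→d21:-→d22:-→d23:-→d24:-→d25:-→d26:-→d27:-→d28:H1 -> H1
  add 0.0.0.0/0 -> H4 at depth 0
  add 126.128.0.0/10 -> H4 at depth 10
  add 121.0.0.0/8 -> H4 at depth 8
  add 121.145.249.0/24 -> H0 at depth 24
  - 0.0.0.0/0 clear@0
  add 126.131.251.0/28 -> H1 at depth 28
  lookup 126.131.240.18: bits 01111110100000111111 walk d0:-→d1:-→d2:-→d3:-→d4:-→d5:-→d6:-→d7:-→d8:-→d9:-→d10:H4→d11:-→d12:H0→d13:-→d14:-→d15:-→d16:-→d17:-→d18:-→d19:-→d20:H4 -> H4
  - 126.131.251.0/28 clear@28
  lookup 121.1.63.79: bits 01111001 walk d0:-→d1:-→d2:-→d3:-→d4:-→d5:-→d6:-→d7:-→d8:H4 -> H4
  - 126.128.0.0/12 clear@12
  lookup 126.131.240.62: bits 01111110100000111111 walk d0:-→d1:-→d2:-→d3:-→d4:-→d5:-→d6:-→d7:-→d8:-→d9:-→d10:H4→d11:-→d12:-→d13:-→d14:-→d15:-→d16:-→d17:-→d18:-→d19:-→d20:H4 -> H4
  lookup 121.145.249.0: bits 011110011001000111111001 walk d0:-→d1:-→d2:-→d3:-→d4:-→d5:-→d6:-→d7:-→d8:H4→d9:-→d10:-→d11:-→d12:-→d13:-→d14:-→d15:-→d16:-→d17:-→d18:-→d19:-→d20:-→d21:-→d22:-→d23:-→d24:H0 -> H0
  lookup 72.134.130.188: bits 01 walk d0:-→d1:-→d2:- -> no-route
  add 121.144.0.0/12 -> H2 at depth 12
  add 121.144.0.0/13 -> H0 at depth 13

== LOOKUPS ==
["H1","H1","H0","H0","H1","H1","H1","H1","H1","H4","H4","H4","H0","no-route"]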